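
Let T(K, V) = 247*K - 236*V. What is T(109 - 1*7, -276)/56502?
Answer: 15055/9417 ≈ 1.5987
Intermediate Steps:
T(K, V) = -236*V + 247*K
T(109 - 1*7, -276)/56502 = (-236*(-276) + 247*(109 - 1*7))/56502 = (65136 + 247*(109 - 7))*(1/56502) = (65136 + 247*102)*(1/56502) = (65136 + 25194)*(1/56502) = 90330*(1/56502) = 15055/9417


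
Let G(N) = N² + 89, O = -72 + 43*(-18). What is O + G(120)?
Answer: 13643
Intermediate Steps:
O = -846 (O = -72 - 774 = -846)
G(N) = 89 + N²
O + G(120) = -846 + (89 + 120²) = -846 + (89 + 14400) = -846 + 14489 = 13643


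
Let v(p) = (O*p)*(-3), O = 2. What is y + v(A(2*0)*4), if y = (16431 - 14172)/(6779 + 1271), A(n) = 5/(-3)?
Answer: 324259/8050 ≈ 40.281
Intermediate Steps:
A(n) = -5/3 (A(n) = 5*(-1/3) = -5/3)
y = 2259/8050 ≈ 0.28062
v(p) = -6*p (v(p) = (2*p)*(-3) = -6*p)
y + v(A(2*0)*4) = 2259/8050 - (-10)*4 = 2259/8050 - 6*(-20/3) = 2259/8050 + 40 = 324259/8050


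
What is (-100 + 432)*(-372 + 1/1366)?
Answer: -84353066/683 ≈ -1.2350e+5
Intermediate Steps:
(-100 + 432)*(-372 + 1/1366) = 332*(-372 + 1/1366) = 332*(-508151/1366) = -84353066/683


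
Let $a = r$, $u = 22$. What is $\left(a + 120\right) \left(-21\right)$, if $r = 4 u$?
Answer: $-4368$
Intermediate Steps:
$r = 88$ ($r = 4 \cdot 22 = 88$)
$a = 88$
$\left(a + 120\right) \left(-21\right) = \left(88 + 120\right) \left(-21\right) = 208 \left(-21\right) = -4368$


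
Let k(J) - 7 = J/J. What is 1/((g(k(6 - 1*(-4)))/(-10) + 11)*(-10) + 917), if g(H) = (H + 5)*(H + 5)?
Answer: 1/976 ≈ 0.0010246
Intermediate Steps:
k(J) = 8 (k(J) = 7 + J/J = 7 + 1 = 8)
g(H) = (5 + H)² (g(H) = (5 + H)*(5 + H) = (5 + H)²)
1/((g(k(6 - 1*(-4)))/(-10) + 11)*(-10) + 917) = 1/(((5 + 8)²/(-10) + 11)*(-10) + 917) = 1/((13²*(-⅒) + 11)*(-10) + 917) = 1/((169*(-⅒) + 11)*(-10) + 917) = 1/((-169/10 + 11)*(-10) + 917) = 1/(-59/10*(-10) + 917) = 1/(59 + 917) = 1/976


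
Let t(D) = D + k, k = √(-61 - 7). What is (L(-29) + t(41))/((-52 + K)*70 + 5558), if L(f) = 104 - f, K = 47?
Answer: 29/868 + I*√17/2604 ≈ 0.03341 + 0.0015834*I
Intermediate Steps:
k = 2*I*√17 (k = √(-68) = 2*I*√17 ≈ 8.2462*I)
t(D) = D + 2*I*√17
(L(-29) + t(41))/((-52 + K)*70 + 5558) = ((104 - 1*(-29)) + (41 + 2*I*√17))/((-52 + 47)*70 + 5558) = ((104 + 29) + (41 + 2*I*√17))/(-5*70 + 5558) = (133 + (41 + 2*I*√17))/(-350 + 5558) = (174 + 2*I*√17)/5208 = (174 + 2*I*√17)*(1/5208) = 29/868 + I*√17/2604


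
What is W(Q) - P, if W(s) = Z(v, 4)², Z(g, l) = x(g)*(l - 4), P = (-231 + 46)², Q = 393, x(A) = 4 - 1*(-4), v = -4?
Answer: -34225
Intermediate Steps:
x(A) = 8 (x(A) = 4 + 4 = 8)
P = 34225 (P = (-185)² = 34225)
Z(g, l) = -32 + 8*l (Z(g, l) = 8*(l - 4) = 8*(-4 + l) = -32 + 8*l)
W(s) = 0 (W(s) = (-32 + 8*4)² = (-32 + 32)² = 0² = 0)
W(Q) - P = 0 - 1*34225 = 0 - 34225 = -34225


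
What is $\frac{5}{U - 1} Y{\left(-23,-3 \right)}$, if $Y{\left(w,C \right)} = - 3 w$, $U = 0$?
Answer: $-345$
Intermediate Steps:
$\frac{5}{U - 1} Y{\left(-23,-3 \right)} = \frac{5}{0 - 1} \left(\left(-3\right) \left(-23\right)\right) = \frac{5}{-1} \cdot 69 = 5 \left(-1\right) 69 = \left(-5\right) 69 = -345$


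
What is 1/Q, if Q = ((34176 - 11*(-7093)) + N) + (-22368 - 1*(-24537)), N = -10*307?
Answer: 1/111298 ≈ 8.9849e-6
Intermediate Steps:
N = -3070
Q = 111298 (Q = ((34176 - 11*(-7093)) - 3070) + (-22368 - 1*(-24537)) = ((34176 + 78023) - 3070) + (-22368 + 24537) = (112199 - 3070) + 2169 = 109129 + 2169 = 111298)
1/Q = 1/111298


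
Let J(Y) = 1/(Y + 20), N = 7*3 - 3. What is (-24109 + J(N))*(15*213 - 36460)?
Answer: 30475430365/38 ≈ 8.0198e+8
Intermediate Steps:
N = 18 (N = 21 - 3 = 18)
J(Y) = 1/(20 + Y)
(-24109 + J(N))*(15*213 - 36460) = (-24109 + 1/(20 + 18))*(15*213 - 36460) = (-24109 + 1/38)*(3195 - 36460) = (-24109 + 1/38)*(-33265) = -916141/38*(-33265) = 30475430365/38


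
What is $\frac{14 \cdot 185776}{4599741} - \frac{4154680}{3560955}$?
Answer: $- \frac{12874368984}{21411072827} \approx -0.60129$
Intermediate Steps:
$\frac{14 \cdot 185776}{4599741} - \frac{4154680}{3560955} = 2600864 \cdot \frac{1}{4599741} - \frac{830936}{712191} = \frac{152992}{270573} - \frac{830936}{712191} = - \frac{12874368984}{21411072827}$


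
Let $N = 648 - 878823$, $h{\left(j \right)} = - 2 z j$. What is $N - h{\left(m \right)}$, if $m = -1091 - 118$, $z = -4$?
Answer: $-868503$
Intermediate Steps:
$m = -1209$
$h{\left(j \right)} = 8 j$ ($h{\left(j \right)} = \left(-2\right) \left(-4\right) j = 8 j$)
$N = -878175$ ($N = 648 - 878823 = -878175$)
$N - h{\left(m \right)} = -878175 - 8 \left(-1209\right) = -878175 - -9672 = -878175 + 9672 = -868503$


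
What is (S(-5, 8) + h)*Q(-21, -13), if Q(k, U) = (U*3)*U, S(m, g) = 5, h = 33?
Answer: 19266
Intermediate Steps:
Q(k, U) = 3*U**2 (Q(k, U) = (3*U)*U = 3*U**2)
(S(-5, 8) + h)*Q(-21, -13) = (5 + 33)*(3*(-13)**2) = 38*(3*169) = 38*507 = 19266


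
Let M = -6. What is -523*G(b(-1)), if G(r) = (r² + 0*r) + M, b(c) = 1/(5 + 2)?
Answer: 153239/49 ≈ 3127.3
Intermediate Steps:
b(c) = ⅐ (b(c) = 1/7 = ⅐)
G(r) = -6 + r² (G(r) = (r² + 0*r) - 6 = (r² + 0) - 6 = r² - 6 = -6 + r²)
-523*G(b(-1)) = -523*(-6 + (⅐)²) = -523*(-6 + 1/49) = -523*(-293/49) = 153239/49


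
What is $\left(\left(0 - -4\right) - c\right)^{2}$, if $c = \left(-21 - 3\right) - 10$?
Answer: $1444$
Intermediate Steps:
$c = -34$ ($c = \left(-21 - 3\right) - 10 = -24 - 10 = -34$)
$\left(\left(0 - -4\right) - c\right)^{2} = \left(\left(0 - -4\right) - -34\right)^{2} = \left(\left(0 + 4\right) + 34\right)^{2} = \left(4 + 34\right)^{2} = 38^{2} = 1444$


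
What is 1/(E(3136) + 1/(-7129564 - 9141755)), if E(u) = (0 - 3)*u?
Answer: -16271319/153080569153 ≈ -0.00010629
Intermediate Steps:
E(u) = -3*u
1/(E(3136) + 1/(-7129564 - 9141755)) = 1/(-3*3136 + 1/(-7129564 - 9141755)) = 1/(-9408 + 1/(-16271319)) = 1/(-9408 - 1/16271319) = 1/(-153080569153/16271319) = -16271319/153080569153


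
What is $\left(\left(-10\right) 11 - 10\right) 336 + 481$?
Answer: $-39839$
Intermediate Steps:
$\left(\left(-10\right) 11 - 10\right) 336 + 481 = \left(-110 - 10\right) 336 + 481 = \left(-120\right) 336 + 481 = -40320 + 481 = -39839$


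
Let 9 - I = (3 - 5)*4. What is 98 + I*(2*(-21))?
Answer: -616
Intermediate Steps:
I = 17 (I = 9 - (3 - 5)*4 = 9 - (-2)*4 = 9 - 1*(-8) = 9 + 8 = 17)
98 + I*(2*(-21)) = 98 + 17*(2*(-21)) = 98 + 17*(-42) = 98 - 714 = -616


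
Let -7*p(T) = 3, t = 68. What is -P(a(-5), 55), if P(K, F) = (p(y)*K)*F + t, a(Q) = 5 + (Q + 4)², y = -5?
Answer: 514/7 ≈ 73.429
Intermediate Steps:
p(T) = -3/7 (p(T) = -⅐*3 = -3/7)
a(Q) = 5 + (4 + Q)²
P(K, F) = 68 - 3*F*K/7 (P(K, F) = (-3*K/7)*F + 68 = -3*F*K/7 + 68 = 68 - 3*F*K/7)
-P(a(-5), 55) = -(68 - 3/7*55*(5 + (4 - 5)²)) = -(68 - 3/7*55*(5 + (-1)²)) = -(68 - 3/7*55*(5 + 1)) = -(68 - 3/7*55*6) = -(68 - 990/7) = -1*(-514/7) = 514/7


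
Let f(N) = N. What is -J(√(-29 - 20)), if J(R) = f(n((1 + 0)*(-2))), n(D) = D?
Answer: 2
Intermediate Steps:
J(R) = -2 (J(R) = (1 + 0)*(-2) = 1*(-2) = -2)
-J(√(-29 - 20)) = -1*(-2) = 2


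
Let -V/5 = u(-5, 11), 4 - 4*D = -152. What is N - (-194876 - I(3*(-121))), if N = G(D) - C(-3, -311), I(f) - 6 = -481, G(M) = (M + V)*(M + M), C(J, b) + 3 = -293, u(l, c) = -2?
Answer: 198519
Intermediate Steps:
C(J, b) = -296 (C(J, b) = -3 - 293 = -296)
D = 39 (D = 1 - ¼*(-152) = 1 + 38 = 39)
V = 10 (V = -5*(-2) = 10)
G(M) = 2*M*(10 + M) (G(M) = (M + 10)*(M + M) = (10 + M)*(2*M) = 2*M*(10 + M))
I(f) = -475 (I(f) = 6 - 481 = -475)
N = 4118 (N = 2*39*(10 + 39) - 1*(-296) = 2*39*49 + 296 = 3822 + 296 = 4118)
N - (-194876 - I(3*(-121))) = 4118 - (-194876 - 1*(-475)) = 4118 - (-194876 + 475) = 4118 - 1*(-194401) = 4118 + 194401 = 198519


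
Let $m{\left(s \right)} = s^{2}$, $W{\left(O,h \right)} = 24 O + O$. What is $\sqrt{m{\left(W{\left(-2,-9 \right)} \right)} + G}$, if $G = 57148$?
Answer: $16 \sqrt{233} \approx 244.23$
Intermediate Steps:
$W{\left(O,h \right)} = 25 O$
$\sqrt{m{\left(W{\left(-2,-9 \right)} \right)} + G} = \sqrt{\left(25 \left(-2\right)\right)^{2} + 57148} = \sqrt{\left(-50\right)^{2} + 57148} = \sqrt{2500 + 57148} = \sqrt{59648} = 16 \sqrt{233}$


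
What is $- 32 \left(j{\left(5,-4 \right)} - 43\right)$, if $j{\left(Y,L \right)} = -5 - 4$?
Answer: $1664$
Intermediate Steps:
$j{\left(Y,L \right)} = -9$ ($j{\left(Y,L \right)} = -5 - 4 = -9$)
$- 32 \left(j{\left(5,-4 \right)} - 43\right) = - 32 \left(-9 - 43\right) = \left(-32\right) \left(-52\right) = 1664$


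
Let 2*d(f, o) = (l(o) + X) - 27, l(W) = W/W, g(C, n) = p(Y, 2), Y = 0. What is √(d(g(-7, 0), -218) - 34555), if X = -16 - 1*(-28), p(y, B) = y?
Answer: I*√34562 ≈ 185.91*I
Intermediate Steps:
X = 12 (X = -16 + 28 = 12)
g(C, n) = 0
l(W) = 1
d(f, o) = -7 (d(f, o) = ((1 + 12) - 27)/2 = (13 - 27)/2 = (½)*(-14) = -7)
√(d(g(-7, 0), -218) - 34555) = √(-7 - 34555) = √(-34562) = I*√34562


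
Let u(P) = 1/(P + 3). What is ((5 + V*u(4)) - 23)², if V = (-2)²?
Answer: 14884/49 ≈ 303.75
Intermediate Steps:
u(P) = 1/(3 + P)
V = 4
((5 + V*u(4)) - 23)² = ((5 + 4/(3 + 4)) - 23)² = ((5 + 4/7) - 23)² = (39/7 - 23)² = (-122/7)² = 14884/49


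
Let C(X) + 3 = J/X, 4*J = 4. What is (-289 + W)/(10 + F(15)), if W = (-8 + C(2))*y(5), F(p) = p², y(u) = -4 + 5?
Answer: -599/470 ≈ -1.2745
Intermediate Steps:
J = 1 (J = (¼)*4 = 1)
y(u) = 1
C(X) = -3 + 1/X
W = -21/2 (W = (-8 + (-3 + 1/2))*1 = (-8 + (-3 + ½))*1 = (-8 - 5/2)*1 = -21/2*1 = -21/2 ≈ -10.500)
(-289 + W)/(10 + F(15)) = (-289 - 21/2)/(10 + 15²) = -599/(2*(10 + 225)) = -599/2/235 = -599/2*1/235 = -599/470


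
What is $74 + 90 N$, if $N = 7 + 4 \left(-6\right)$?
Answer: $-1456$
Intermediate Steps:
$N = -17$ ($N = 7 - 24 = -17$)
$74 + 90 N = 74 + 90 \left(-17\right) = 74 - 1530 = -1456$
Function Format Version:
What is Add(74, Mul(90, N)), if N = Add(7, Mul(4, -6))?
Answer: -1456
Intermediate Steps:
N = -17 (N = Add(7, -24) = -17)
Add(74, Mul(90, N)) = Add(74, Mul(90, -17)) = Add(74, -1530) = -1456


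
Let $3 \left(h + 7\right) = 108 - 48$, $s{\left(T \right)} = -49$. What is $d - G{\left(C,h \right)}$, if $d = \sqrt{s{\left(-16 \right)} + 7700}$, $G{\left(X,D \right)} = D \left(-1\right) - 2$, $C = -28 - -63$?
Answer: $15 + \sqrt{7651} \approx 102.47$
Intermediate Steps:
$h = 13$ ($h = -7 + \frac{108 - 48}{3} = -7 + \frac{1}{3} \cdot 60 = -7 + 20 = 13$)
$C = 35$ ($C = -28 + 63 = 35$)
$G{\left(X,D \right)} = -2 - D$ ($G{\left(X,D \right)} = - D - 2 = -2 - D$)
$d = \sqrt{7651}$ ($d = \sqrt{-49 + 7700} = \sqrt{7651} \approx 87.47$)
$d - G{\left(C,h \right)} = \sqrt{7651} - \left(-2 - 13\right) = \sqrt{7651} - -15 = \sqrt{7651} + 15 = 15 + \sqrt{7651}$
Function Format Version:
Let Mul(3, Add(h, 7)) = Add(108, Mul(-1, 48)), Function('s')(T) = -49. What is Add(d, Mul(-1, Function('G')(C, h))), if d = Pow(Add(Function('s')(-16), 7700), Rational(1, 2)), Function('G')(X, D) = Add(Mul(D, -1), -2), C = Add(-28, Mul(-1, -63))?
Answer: Add(15, Pow(7651, Rational(1, 2))) ≈ 102.47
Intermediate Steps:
h = 13 (h = Add(-7, Mul(Rational(1, 3), Add(108, Mul(-1, 48)))) = Add(-7, Mul(Rational(1, 3), Add(108, -48))) = Add(-7, Mul(Rational(1, 3), 60)) = Add(-7, 20) = 13)
C = 35 (C = Add(-28, 63) = 35)
Function('G')(X, D) = Add(-2, Mul(-1, D)) (Function('G')(X, D) = Add(Mul(-1, D), -2) = Add(-2, Mul(-1, D)))
d = Pow(7651, Rational(1, 2)) (d = Pow(Add(-49, 7700), Rational(1, 2)) = Pow(7651, Rational(1, 2)) ≈ 87.470)
Add(d, Mul(-1, Function('G')(C, h))) = Add(Pow(7651, Rational(1, 2)), Mul(-1, Add(-2, Mul(-1, 13)))) = Add(Pow(7651, Rational(1, 2)), Mul(-1, Add(-2, -13))) = Add(Pow(7651, Rational(1, 2)), Mul(-1, -15)) = Add(Pow(7651, Rational(1, 2)), 15) = Add(15, Pow(7651, Rational(1, 2)))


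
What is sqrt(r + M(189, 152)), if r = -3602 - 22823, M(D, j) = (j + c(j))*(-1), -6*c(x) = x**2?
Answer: I*sqrt(204537)/3 ≈ 150.75*I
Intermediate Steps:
c(x) = -x**2/6
M(D, j) = -j + j**2/6 (M(D, j) = (j - j**2/6)*(-1) = -j + j**2/6)
r = -26425
sqrt(r + M(189, 152)) = sqrt(-26425 + (1/6)*152*(-6 + 152)) = sqrt(-26425 + (1/6)*152*146) = sqrt(-26425 + 11096/3) = sqrt(-68179/3) = I*sqrt(204537)/3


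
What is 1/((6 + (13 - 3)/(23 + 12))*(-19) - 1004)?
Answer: -7/7864 ≈ -0.00089013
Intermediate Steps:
1/((6 + (13 - 3)/(23 + 12))*(-19) - 1004) = 1/((6 + 10/35)*(-19) - 1004) = 1/((6 + 10*(1/35))*(-19) - 1004) = 1/((6 + 2/7)*(-19) - 1004) = 1/((44/7)*(-19) - 1004) = 1/(-836/7 - 1004) = 1/(-7864/7) = -7/7864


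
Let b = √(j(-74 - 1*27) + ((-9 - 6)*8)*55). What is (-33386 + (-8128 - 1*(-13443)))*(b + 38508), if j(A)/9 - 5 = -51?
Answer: -1080958068 - 28071*I*√7014 ≈ -1.081e+9 - 2.3509e+6*I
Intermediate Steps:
j(A) = -414 (j(A) = 45 + 9*(-51) = 45 - 459 = -414)
b = I*√7014 (b = √(-414 + ((-9 - 6)*8)*55) = √(-414 - 15*8*55) = √(-414 - 120*55) = √(-414 - 6600) = √(-7014) = I*√7014 ≈ 83.75*I)
(-33386 + (-8128 - 1*(-13443)))*(b + 38508) = (-33386 + (-8128 - 1*(-13443)))*(I*√7014 + 38508) = (-33386 + (-8128 + 13443))*(38508 + I*√7014) = (-33386 + 5315)*(38508 + I*√7014) = -28071*(38508 + I*√7014) = -1080958068 - 28071*I*√7014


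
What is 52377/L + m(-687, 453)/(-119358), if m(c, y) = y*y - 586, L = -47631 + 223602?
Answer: -9918699989/7001182206 ≈ -1.4167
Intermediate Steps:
L = 175971
m(c, y) = -586 + y² (m(c, y) = y² - 586 = -586 + y²)
52377/L + m(-687, 453)/(-119358) = 52377/175971 + (-586 + 453²)/(-119358) = 52377*(1/175971) + (-586 + 205209)*(-1/119358) = 17459/58657 + 204623*(-1/119358) = 17459/58657 - 204623/119358 = -9918699989/7001182206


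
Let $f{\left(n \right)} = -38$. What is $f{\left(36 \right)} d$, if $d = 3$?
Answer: $-114$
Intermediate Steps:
$f{\left(36 \right)} d = \left(-38\right) 3 = -114$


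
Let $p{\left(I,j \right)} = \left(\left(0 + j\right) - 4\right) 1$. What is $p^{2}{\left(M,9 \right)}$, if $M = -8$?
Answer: $25$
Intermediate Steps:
$p{\left(I,j \right)} = -4 + j$ ($p{\left(I,j \right)} = \left(j - 4\right) 1 = \left(-4 + j\right) 1 = -4 + j$)
$p^{2}{\left(M,9 \right)} = \left(-4 + 9\right)^{2} = 5^{2} = 25$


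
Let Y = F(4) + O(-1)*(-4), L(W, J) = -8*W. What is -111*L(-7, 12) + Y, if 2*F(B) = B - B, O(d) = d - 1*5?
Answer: -6192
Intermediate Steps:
O(d) = -5 + d (O(d) = d - 5 = -5 + d)
F(B) = 0 (F(B) = (B - B)/2 = (½)*0 = 0)
Y = 24 (Y = 0 + (-5 - 1)*(-4) = 0 - 6*(-4) = 0 + 24 = 24)
-111*L(-7, 12) + Y = -(-888)*(-7) + 24 = -111*56 + 24 = -6216 + 24 = -6192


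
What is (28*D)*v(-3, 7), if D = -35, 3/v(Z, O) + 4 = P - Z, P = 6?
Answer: -588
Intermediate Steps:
v(Z, O) = 3/(2 - Z) (v(Z, O) = 3/(-4 + (6 - Z)) = 3/(2 - Z))
(28*D)*v(-3, 7) = (28*(-35))*(-3/(-2 - 3)) = -(-2940)/(-5) = -(-2940)*(-1)/5 = -980*⅗ = -588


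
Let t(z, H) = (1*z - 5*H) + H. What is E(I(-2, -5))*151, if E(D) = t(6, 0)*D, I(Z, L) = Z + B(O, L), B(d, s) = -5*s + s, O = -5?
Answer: 16308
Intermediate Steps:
t(z, H) = z - 4*H (t(z, H) = (z - 5*H) + H = z - 4*H)
B(d, s) = -4*s
I(Z, L) = Z - 4*L
E(D) = 6*D (E(D) = (6 - 4*0)*D = (6 + 0)*D = 6*D)
E(I(-2, -5))*151 = (6*(-2 - 4*(-5)))*151 = (6*(-2 + 20))*151 = (6*18)*151 = 108*151 = 16308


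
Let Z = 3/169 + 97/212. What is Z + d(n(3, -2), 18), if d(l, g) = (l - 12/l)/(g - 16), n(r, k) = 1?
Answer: -180025/35828 ≈ -5.0247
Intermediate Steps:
d(l, g) = (l - 12/l)/(-16 + g)
Z = 17029/35828 (Z = 3*(1/169) + 97*(1/212) = 3/169 + 97/212 = 17029/35828 ≈ 0.47530)
Z + d(n(3, -2), 18) = 17029/35828 + (-12 + 1**2)/(1*(-16 + 18)) = 17029/35828 + 1*(-12 + 1)/2 = 17029/35828 + 1*(1/2)*(-11) = 17029/35828 - 11/2 = -180025/35828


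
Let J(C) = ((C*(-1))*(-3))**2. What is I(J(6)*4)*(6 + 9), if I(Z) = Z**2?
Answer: 25194240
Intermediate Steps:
J(C) = 9*C**2 (J(C) = (-C*(-3))**2 = (3*C)**2 = 9*C**2)
I(J(6)*4)*(6 + 9) = ((9*6**2)*4)**2*(6 + 9) = ((9*36)*4)**2*15 = (324*4)**2*15 = 1296**2*15 = 1679616*15 = 25194240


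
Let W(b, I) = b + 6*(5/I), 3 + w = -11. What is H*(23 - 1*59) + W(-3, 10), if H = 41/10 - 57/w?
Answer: -10296/35 ≈ -294.17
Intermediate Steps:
w = -14 (w = -3 - 11 = -14)
W(b, I) = b + 30/I
H = 286/35 (H = 41/10 - 57/(-14) = 41*(⅒) - 57*(-1/14) = 41/10 + 57/14 = 286/35 ≈ 8.1714)
H*(23 - 1*59) + W(-3, 10) = 286*(23 - 1*59)/35 + (-3 + 30/10) = 286*(23 - 59)/35 + (-3 + 30*(⅒)) = (286/35)*(-36) + (-3 + 3) = -10296/35 + 0 = -10296/35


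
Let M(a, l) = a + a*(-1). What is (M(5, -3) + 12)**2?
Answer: 144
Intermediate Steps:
M(a, l) = 0 (M(a, l) = a - a = 0)
(M(5, -3) + 12)**2 = (0 + 12)**2 = 12**2 = 144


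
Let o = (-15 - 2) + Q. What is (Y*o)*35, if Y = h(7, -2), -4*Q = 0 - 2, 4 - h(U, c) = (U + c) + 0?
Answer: 1155/2 ≈ 577.50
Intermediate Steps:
h(U, c) = 4 - U - c (h(U, c) = 4 - ((U + c) + 0) = 4 - (U + c) = 4 + (-U - c) = 4 - U - c)
Q = ½ (Q = -(0 - 2)/4 = -¼*(-2) = ½ ≈ 0.50000)
o = -33/2 (o = (-15 - 2) + ½ = -17 + ½ = -33/2 ≈ -16.500)
Y = -1 (Y = 4 - 1*7 - 1*(-2) = 4 - 7 + 2 = -1)
(Y*o)*35 = -1*(-33/2)*35 = (33/2)*35 = 1155/2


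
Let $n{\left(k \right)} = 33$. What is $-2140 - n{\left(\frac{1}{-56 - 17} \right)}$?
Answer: $-2173$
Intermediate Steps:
$-2140 - n{\left(\frac{1}{-56 - 17} \right)} = -2140 - 33 = -2173$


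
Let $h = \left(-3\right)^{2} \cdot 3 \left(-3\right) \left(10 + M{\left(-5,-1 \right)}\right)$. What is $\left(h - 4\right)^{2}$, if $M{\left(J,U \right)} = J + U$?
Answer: $107584$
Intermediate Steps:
$h = -324$ ($h = \left(-3\right)^{2} \cdot 3 \left(-3\right) \left(10 - 6\right) = 9 \cdot 3 \left(-3\right) \left(10 - 6\right) = 27 \left(-3\right) 4 = \left(-81\right) 4 = -324$)
$\left(h - 4\right)^{2} = \left(-324 - 4\right)^{2} = \left(-328\right)^{2} = 107584$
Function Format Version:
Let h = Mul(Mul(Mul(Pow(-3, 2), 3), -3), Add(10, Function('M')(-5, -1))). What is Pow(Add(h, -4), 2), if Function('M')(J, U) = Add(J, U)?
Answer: 107584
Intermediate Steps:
h = -324 (h = Mul(Mul(Mul(Pow(-3, 2), 3), -3), Add(10, Add(-5, -1))) = Mul(Mul(Mul(9, 3), -3), Add(10, -6)) = Mul(Mul(27, -3), 4) = Mul(-81, 4) = -324)
Pow(Add(h, -4), 2) = Pow(Add(-324, -4), 2) = Pow(-328, 2) = 107584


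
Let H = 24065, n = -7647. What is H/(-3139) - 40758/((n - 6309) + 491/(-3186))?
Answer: -662418740623/139573459673 ≈ -4.7460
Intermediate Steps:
H/(-3139) - 40758/((n - 6309) + 491/(-3186)) = 24065/(-3139) - 40758/((-7647 - 6309) + 491/(-3186)) = 24065*(-1/3139) - 40758/(-13956 + 491*(-1/3186)) = -24065/3139 - 40758/(-13956 - 491/3186) = -24065/3139 - 40758/(-44464307/3186) = -24065/3139 - 40758*(-3186/44464307) = -24065/3139 + 129854988/44464307 = -662418740623/139573459673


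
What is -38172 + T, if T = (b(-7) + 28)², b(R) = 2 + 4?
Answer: -37016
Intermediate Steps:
b(R) = 6
T = 1156 (T = (6 + 28)² = 34² = 1156)
-38172 + T = -38172 + 1156 = -37016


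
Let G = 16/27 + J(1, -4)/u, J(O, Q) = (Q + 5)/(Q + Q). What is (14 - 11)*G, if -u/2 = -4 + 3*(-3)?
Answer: 3301/1872 ≈ 1.7634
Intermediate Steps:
J(O, Q) = (5 + Q)/(2*Q) (J(O, Q) = (5 + Q)/((2*Q)) = (5 + Q)*(1/(2*Q)) = (5 + Q)/(2*Q))
u = 26 (u = -2*(-4 + 3*(-3)) = -2*(-4 - 9) = -2*(-13) = 26)
G = 3301/5616 (G = 16/27 + ((½)*(5 - 4)/(-4))/26 = 16*(1/27) + ((½)*(-¼)*1)*(1/26) = 16/27 - ⅛*1/26 = 16/27 - 1/208 = 3301/5616 ≈ 0.58778)
(14 - 11)*G = (14 - 11)*(3301/5616) = 3*(3301/5616) = 3301/1872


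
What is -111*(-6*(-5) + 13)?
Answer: -4773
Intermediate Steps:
-111*(-6*(-5) + 13) = -111*(30 + 13) = -111*43 = -4773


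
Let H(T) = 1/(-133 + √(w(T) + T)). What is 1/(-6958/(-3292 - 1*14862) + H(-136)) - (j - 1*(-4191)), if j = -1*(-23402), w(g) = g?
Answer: -2884188049167115/104536156426 + 82391929*I*√17/52268078213 ≈ -27590.0 + 0.0064994*I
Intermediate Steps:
j = 23402
H(T) = 1/(-133 + √2*√T) (H(T) = 1/(-133 + √(T + T)) = 1/(-133 + √(2*T)) = 1/(-133 + √2*√T))
1/(-6958/(-3292 - 1*14862) + H(-136)) - (j - 1*(-4191)) = 1/(-6958/(-3292 - 1*14862) + 1/(-133 + √2*√(-136))) - (23402 - 1*(-4191)) = 1/(-6958/(-3292 - 14862) + 1/(-133 + √2*(2*I*√34))) - (23402 + 4191) = 1/(-6958/(-18154) + 1/(-133 + 4*I*√17)) - 1*27593 = 1/(-6958*(-1/18154) + 1/(-133 + 4*I*√17)) - 27593 = 1/(3479/9077 + 1/(-133 + 4*I*√17)) - 27593 = -27593 + 1/(3479/9077 + 1/(-133 + 4*I*√17))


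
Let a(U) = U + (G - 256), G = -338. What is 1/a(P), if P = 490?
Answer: -1/104 ≈ -0.0096154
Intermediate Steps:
a(U) = -594 + U (a(U) = U + (-338 - 256) = U - 594 = -594 + U)
1/a(P) = 1/(-594 + 490) = 1/(-104) = -1/104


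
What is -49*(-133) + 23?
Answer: 6540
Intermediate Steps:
-49*(-133) + 23 = 6517 + 23 = 6540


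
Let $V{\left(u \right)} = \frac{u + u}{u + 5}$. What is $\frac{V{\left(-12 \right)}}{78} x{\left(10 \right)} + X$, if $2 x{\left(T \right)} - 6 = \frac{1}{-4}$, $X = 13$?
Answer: $\frac{2389}{182} \approx 13.126$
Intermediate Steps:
$V{\left(u \right)} = \frac{2 u}{5 + u}$
$x{\left(T \right)} = \frac{23}{8}$ ($x{\left(T \right)} = 3 + \frac{1}{2 \left(-4\right)} = 3 + \frac{1}{2} \left(- \frac{1}{4}\right) = 3 - \frac{1}{8} = \frac{23}{8}$)
$\frac{V{\left(-12 \right)}}{78} x{\left(10 \right)} + X = \frac{2 \left(-12\right) \frac{1}{5 - 12}}{78} \cdot \frac{23}{8} + 13 = 2 \left(-12\right) \frac{1}{-7} \cdot \frac{1}{78} \cdot \frac{23}{8} + 13 = 2 \left(-12\right) \left(- \frac{1}{7}\right) \frac{1}{78} \cdot \frac{23}{8} + 13 = \frac{24}{7} \cdot \frac{1}{78} \cdot \frac{23}{8} + 13 = \frac{4}{91} \cdot \frac{23}{8} + 13 = \frac{23}{182} + 13 = \frac{2389}{182}$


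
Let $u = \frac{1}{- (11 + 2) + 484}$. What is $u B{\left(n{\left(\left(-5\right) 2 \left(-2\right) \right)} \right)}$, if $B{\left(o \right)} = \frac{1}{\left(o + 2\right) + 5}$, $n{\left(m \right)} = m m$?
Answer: $\frac{1}{191697} \approx 5.2166 \cdot 10^{-6}$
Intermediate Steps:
$n{\left(m \right)} = m^{2}$
$u = \frac{1}{471}$ ($u = \frac{1}{\left(-1\right) 13 + 484} = \frac{1}{-13 + 484} = \frac{1}{471} \approx 0.0021231$)
$B{\left(o \right)} = \frac{1}{7 + o}$ ($B{\left(o \right)} = \frac{1}{\left(2 + o\right) + 5} = \frac{1}{7 + o}$)
$u B{\left(n{\left(\left(-5\right) 2 \left(-2\right) \right)} \right)} = \frac{1}{471 \left(7 + \left(\left(-5\right) 2 \left(-2\right)\right)^{2}\right)} = \frac{1}{471 \left(7 + \left(\left(-10\right) \left(-2\right)\right)^{2}\right)} = \frac{1}{471 \left(7 + 20^{2}\right)} = \frac{1}{471 \left(7 + 400\right)} = \frac{1}{471 \cdot 407} = \frac{1}{471} \cdot \frac{1}{407} = \frac{1}{191697}$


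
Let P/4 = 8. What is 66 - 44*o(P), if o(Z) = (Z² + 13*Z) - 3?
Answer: -63162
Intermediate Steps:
P = 32 (P = 4*8 = 32)
o(Z) = -3 + Z² + 13*Z
66 - 44*o(P) = 66 - 44*(-3 + 32² + 13*32) = 66 - 44*(-3 + 1024 + 416) = 66 - 44*1437 = 66 - 63228 = -63162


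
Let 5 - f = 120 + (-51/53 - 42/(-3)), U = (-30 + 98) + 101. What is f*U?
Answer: -1146834/53 ≈ -21638.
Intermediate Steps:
U = 169 (U = 68 + 101 = 169)
f = -6786/53 (f = 5 - (120 + (-51/53 - 42/(-3))) = 5 - (120 + (-51*1/53 - 42*(-1/3))) = 5 - (120 + (-51/53 + 14)) = 5 - (120 + 691/53) = 5 - 1*7051/53 = 5 - 7051/53 = -6786/53 ≈ -128.04)
f*U = -6786/53*169 = -1146834/53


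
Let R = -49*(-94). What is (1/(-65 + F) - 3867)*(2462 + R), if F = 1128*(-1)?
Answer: -32607030576/1193 ≈ -2.7332e+7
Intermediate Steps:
F = -1128
R = 4606
(1/(-65 + F) - 3867)*(2462 + R) = (1/(-65 - 1128) - 3867)*(2462 + 4606) = (1/(-1193) - 3867)*7068 = (-1/1193 - 3867)*7068 = -4613332/1193*7068 = -32607030576/1193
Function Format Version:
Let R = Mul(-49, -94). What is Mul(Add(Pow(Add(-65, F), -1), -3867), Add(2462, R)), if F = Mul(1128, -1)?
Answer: Rational(-32607030576, 1193) ≈ -2.7332e+7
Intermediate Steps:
F = -1128
R = 4606
Mul(Add(Pow(Add(-65, F), -1), -3867), Add(2462, R)) = Mul(Add(Pow(Add(-65, -1128), -1), -3867), Add(2462, 4606)) = Mul(Add(Pow(-1193, -1), -3867), 7068) = Mul(Add(Rational(-1, 1193), -3867), 7068) = Mul(Rational(-4613332, 1193), 7068) = Rational(-32607030576, 1193)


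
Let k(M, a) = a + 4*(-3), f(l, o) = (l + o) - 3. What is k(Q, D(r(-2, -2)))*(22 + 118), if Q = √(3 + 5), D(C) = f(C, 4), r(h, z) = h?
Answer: -1820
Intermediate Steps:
f(l, o) = -3 + l + o
D(C) = 1 + C (D(C) = -3 + C + 4 = 1 + C)
Q = 2*√2 (Q = √8 = 2*√2 ≈ 2.8284)
k(M, a) = -12 + a (k(M, a) = a - 12 = -12 + a)
k(Q, D(r(-2, -2)))*(22 + 118) = (-12 + (1 - 2))*(22 + 118) = (-12 - 1)*140 = -13*140 = -1820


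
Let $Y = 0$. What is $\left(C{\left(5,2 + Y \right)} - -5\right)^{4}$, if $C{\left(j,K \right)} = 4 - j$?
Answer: $256$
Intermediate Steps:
$\left(C{\left(5,2 + Y \right)} - -5\right)^{4} = \left(\left(4 - 5\right) - -5\right)^{4} = \left(\left(4 - 5\right) + 5\right)^{4} = \left(-1 + 5\right)^{4} = 4^{4} = 256$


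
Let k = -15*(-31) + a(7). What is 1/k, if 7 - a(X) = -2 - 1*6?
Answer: 1/480 ≈ 0.0020833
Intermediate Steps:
a(X) = 15 (a(X) = 7 - (-2 - 1*6) = 7 - (-2 - 6) = 7 - 1*(-8) = 7 + 8 = 15)
k = 480 (k = -15*(-31) + 15 = 465 + 15 = 480)
1/k = 1/480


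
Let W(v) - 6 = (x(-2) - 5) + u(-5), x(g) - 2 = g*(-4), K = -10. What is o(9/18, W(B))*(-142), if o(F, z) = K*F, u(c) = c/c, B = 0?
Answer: 710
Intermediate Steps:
x(g) = 2 - 4*g (x(g) = 2 + g*(-4) = 2 - 4*g)
u(c) = 1
W(v) = 12 (W(v) = 6 + (((2 - 4*(-2)) - 5) + 1) = 6 + (((2 + 8) - 5) + 1) = 6 + ((10 - 5) + 1) = 6 + (5 + 1) = 6 + 6 = 12)
o(F, z) = -10*F
o(9/18, W(B))*(-142) = -90/18*(-142) = -10*½*(-142) = -5*(-142) = 710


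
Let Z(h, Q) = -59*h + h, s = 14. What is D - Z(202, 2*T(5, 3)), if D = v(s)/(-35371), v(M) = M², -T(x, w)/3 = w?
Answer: 59200920/5053 ≈ 11716.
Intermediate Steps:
T(x, w) = -3*w
Z(h, Q) = -58*h
D = -28/5053 (D = 14²/(-35371) = 196*(-1/35371) = -28/5053 ≈ -0.0055413)
D - Z(202, 2*T(5, 3)) = -28/5053 - (-58)*202 = -28/5053 - 1*(-11716) = -28/5053 + 11716 = 59200920/5053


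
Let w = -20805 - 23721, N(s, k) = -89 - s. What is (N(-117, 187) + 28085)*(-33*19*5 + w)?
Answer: -1339893693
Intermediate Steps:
w = -44526
(N(-117, 187) + 28085)*(-33*19*5 + w) = ((-89 - 1*(-117)) + 28085)*(-33*19*5 - 44526) = ((-89 + 117) + 28085)*(-627*5 - 44526) = (28 + 28085)*(-3135 - 44526) = 28113*(-47661) = -1339893693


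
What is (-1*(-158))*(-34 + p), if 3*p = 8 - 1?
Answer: -15010/3 ≈ -5003.3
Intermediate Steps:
p = 7/3 (p = (8 - 1)/3 = (⅓)*7 = 7/3 ≈ 2.3333)
(-1*(-158))*(-34 + p) = (-1*(-158))*(-34 + 7/3) = 158*(-95/3) = -15010/3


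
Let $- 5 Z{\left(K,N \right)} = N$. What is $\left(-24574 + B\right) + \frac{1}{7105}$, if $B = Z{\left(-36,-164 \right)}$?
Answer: $- \frac{34873045}{1421} \approx -24541.0$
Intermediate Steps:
$Z{\left(K,N \right)} = - \frac{N}{5}$
$B = \frac{164}{5}$ ($B = \left(- \frac{1}{5}\right) \left(-164\right) = \frac{164}{5} \approx 32.8$)
$\left(-24574 + B\right) + \frac{1}{7105} = \left(-24574 + \frac{164}{5}\right) + \frac{1}{7105} = - \frac{122706}{5} + \frac{1}{7105} = - \frac{34873045}{1421}$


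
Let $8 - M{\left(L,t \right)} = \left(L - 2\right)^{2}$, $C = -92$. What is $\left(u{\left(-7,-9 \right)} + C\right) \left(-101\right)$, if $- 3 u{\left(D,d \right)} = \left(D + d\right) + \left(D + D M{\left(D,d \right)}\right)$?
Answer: $\frac{77164}{3} \approx 25721.0$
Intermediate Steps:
$M{\left(L,t \right)} = 8 - \left(-2 + L\right)^{2}$ ($M{\left(L,t \right)} = 8 - \left(L - 2\right)^{2} = 8 - \left(-2 + L\right)^{2}$)
$u{\left(D,d \right)} = - \frac{2 D}{3} - \frac{d}{3} - \frac{D \left(8 - \left(-2 + D\right)^{2}\right)}{3}$ ($u{\left(D,d \right)} = - \frac{\left(D + d\right) + \left(D + D \left(8 - \left(-2 + D\right)^{2}\right)\right)}{3} = - \frac{d + 2 D + D \left(8 - \left(-2 + D\right)^{2}\right)}{3} = - \frac{2 D}{3} - \frac{d}{3} - \frac{D \left(8 - \left(-2 + D\right)^{2}\right)}{3}$)
$\left(u{\left(-7,-9 \right)} + C\right) \left(-101\right) = \left(\left(\left(- \frac{2}{3}\right) \left(-7\right) - -3 + \frac{1}{3} \left(-7\right) \left(-8 + \left(-2 - 7\right)^{2}\right)\right) - 92\right) \left(-101\right) = \left(\left(\frac{14}{3} + 3 + \frac{1}{3} \left(-7\right) \left(-8 + \left(-9\right)^{2}\right)\right) - 92\right) \left(-101\right) = \left(\left(\frac{14}{3} + 3 + \frac{1}{3} \left(-7\right) \left(-8 + 81\right)\right) - 92\right) \left(-101\right) = \left(\left(\frac{14}{3} + 3 + \frac{1}{3} \left(-7\right) 73\right) - 92\right) \left(-101\right) = \left(\left(\frac{14}{3} + 3 - \frac{511}{3}\right) - 92\right) \left(-101\right) = \left(- \frac{488}{3} - 92\right) \left(-101\right) = \left(- \frac{764}{3}\right) \left(-101\right) = \frac{77164}{3}$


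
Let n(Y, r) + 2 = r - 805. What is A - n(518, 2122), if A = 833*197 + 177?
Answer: 162963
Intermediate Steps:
n(Y, r) = -807 + r (n(Y, r) = -2 + (r - 805) = -2 + (-805 + r) = -807 + r)
A = 164278 (A = 164101 + 177 = 164278)
A - n(518, 2122) = 164278 - (-807 + 2122) = 164278 - 1*1315 = 164278 - 1315 = 162963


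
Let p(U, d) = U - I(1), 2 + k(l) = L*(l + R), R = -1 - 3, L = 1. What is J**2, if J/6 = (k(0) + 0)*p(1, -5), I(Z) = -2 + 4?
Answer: 1296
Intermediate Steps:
I(Z) = 2
R = -4
k(l) = -6 + l (k(l) = -2 + 1*(l - 4) = -2 + 1*(-4 + l) = -2 + (-4 + l) = -6 + l)
p(U, d) = -2 + U (p(U, d) = U - 1*2 = U - 2 = -2 + U)
J = 36 (J = 6*(((-6 + 0) + 0)*(-2 + 1)) = 6*((-6 + 0)*(-1)) = 6*(-6*(-1)) = 6*6 = 36)
J**2 = 36**2 = 1296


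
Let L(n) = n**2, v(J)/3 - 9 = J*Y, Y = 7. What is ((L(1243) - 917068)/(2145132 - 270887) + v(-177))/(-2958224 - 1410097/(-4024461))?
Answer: 27830500311583809/22313365982879213915 ≈ 0.0012473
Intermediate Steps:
v(J) = 27 + 21*J (v(J) = 27 + 3*(J*7) = 27 + 3*(7*J) = 27 + 21*J)
((L(1243) - 917068)/(2145132 - 270887) + v(-177))/(-2958224 - 1410097/(-4024461)) = ((1243**2 - 917068)/(2145132 - 270887) + (27 + 21*(-177)))/(-2958224 - 1410097/(-4024461)) = ((1545049 - 917068)/1874245 + (27 - 3717))/(-2958224 - 1410097*(-1/4024461)) = (627981*(1/1874245) - 3690)/(-2958224 + 1410097/4024461) = (627981/1874245 - 3690)/(-11905255707167/4024461) = -6915336069/1874245*(-4024461/11905255707167) = 27830500311583809/22313365982879213915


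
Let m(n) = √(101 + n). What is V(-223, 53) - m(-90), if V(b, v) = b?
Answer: -223 - √11 ≈ -226.32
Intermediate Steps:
V(-223, 53) - m(-90) = -223 - √(101 - 90) = -223 - √11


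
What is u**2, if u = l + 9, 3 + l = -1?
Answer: 25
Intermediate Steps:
l = -4 (l = -3 - 1 = -4)
u = 5 (u = -4 + 9 = 5)
u**2 = 5**2 = 25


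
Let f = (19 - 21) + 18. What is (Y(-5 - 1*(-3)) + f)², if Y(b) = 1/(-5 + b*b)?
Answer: 225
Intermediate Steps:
f = 16 (f = -2 + 18 = 16)
Y(b) = 1/(-5 + b²)
(Y(-5 - 1*(-3)) + f)² = (1/(-5 + (-5 - 1*(-3))²) + 16)² = (1/(-5 + (-5 + 3)²) + 16)² = (1/(-5 + (-2)²) + 16)² = (1/(-5 + 4) + 16)² = (1/(-1) + 16)² = (-1 + 16)² = 15² = 225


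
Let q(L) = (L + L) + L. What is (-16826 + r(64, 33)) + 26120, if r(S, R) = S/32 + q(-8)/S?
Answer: 74365/8 ≈ 9295.6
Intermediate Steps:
q(L) = 3*L (q(L) = 2*L + L = 3*L)
r(S, R) = -24/S + S/32 (r(S, R) = S/32 + (3*(-8))/S = S*(1/32) - 24/S = S/32 - 24/S = -24/S + S/32)
(-16826 + r(64, 33)) + 26120 = (-16826 + (-24/64 + (1/32)*64)) + 26120 = (-16826 + (-24*1/64 + 2)) + 26120 = (-16826 + (-3/8 + 2)) + 26120 = (-16826 + 13/8) + 26120 = -134595/8 + 26120 = 74365/8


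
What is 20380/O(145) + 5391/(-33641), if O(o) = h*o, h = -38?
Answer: -71530799/18536191 ≈ -3.8590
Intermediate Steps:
O(o) = -38*o
20380/O(145) + 5391/(-33641) = 20380/((-38*145)) + 5391/(-33641) = 20380/(-5510) + 5391*(-1/33641) = 20380*(-1/5510) - 5391/33641 = -2038/551 - 5391/33641 = -71530799/18536191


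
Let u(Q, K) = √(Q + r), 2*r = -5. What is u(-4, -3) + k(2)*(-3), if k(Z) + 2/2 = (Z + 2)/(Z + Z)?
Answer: I*√26/2 ≈ 2.5495*I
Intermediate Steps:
r = -5/2 (r = (½)*(-5) = -5/2 ≈ -2.5000)
u(Q, K) = √(-5/2 + Q) (u(Q, K) = √(Q - 5/2) = √(-5/2 + Q))
k(Z) = -1 + (2 + Z)/(2*Z) (k(Z) = -1 + (Z + 2)/(Z + Z) = -1 + (2 + Z)/((2*Z)) = -1 + (2 + Z)*(1/(2*Z)) = -1 + (2 + Z)/(2*Z))
u(-4, -3) + k(2)*(-3) = √(-10 + 4*(-4))/2 + ((½)*(2 - 1*2)/2)*(-3) = √(-10 - 16)/2 + ((½)*(½)*(2 - 2))*(-3) = √(-26)/2 + ((½)*(½)*0)*(-3) = (I*√26)/2 + 0*(-3) = I*√26/2 + 0 = I*√26/2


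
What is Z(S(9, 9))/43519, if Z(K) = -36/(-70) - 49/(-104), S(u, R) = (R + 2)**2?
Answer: 3587/158409160 ≈ 2.2644e-5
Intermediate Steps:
S(u, R) = (2 + R)**2
Z(K) = 3587/3640 (Z(K) = -36*(-1/70) - 49*(-1/104) = 18/35 + 49/104 = 3587/3640)
Z(S(9, 9))/43519 = (3587/3640)/43519 = (3587/3640)*(1/43519) = 3587/158409160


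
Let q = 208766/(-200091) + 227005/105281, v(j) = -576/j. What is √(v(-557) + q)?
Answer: √295586788150867082585447523/11733639778047 ≈ 1.4652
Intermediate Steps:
q = 23442564209/21065780571 (q = 208766*(-1/200091) + 227005*(1/105281) = -208766/200091 + 227005/105281 = 23442564209/21065780571 ≈ 1.1128)
√(v(-557) + q) = √(-576/(-557) + 23442564209/21065780571) = √(-576*(-1/557) + 23442564209/21065780571) = √(576/557 + 23442564209/21065780571) = √(25191397873309/11733639778047) = √295586788150867082585447523/11733639778047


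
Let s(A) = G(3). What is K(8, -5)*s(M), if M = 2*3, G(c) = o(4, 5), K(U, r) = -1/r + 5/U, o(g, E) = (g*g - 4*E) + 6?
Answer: 33/20 ≈ 1.6500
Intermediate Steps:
o(g, E) = 6 + g**2 - 4*E (o(g, E) = (g**2 - 4*E) + 6 = 6 + g**2 - 4*E)
G(c) = 2 (G(c) = 6 + 4**2 - 4*5 = 6 + 16 - 20 = 2)
M = 6
s(A) = 2
K(8, -5)*s(M) = (-1/(-5) + 5/8)*2 = (-1*(-1/5) + 5*(1/8))*2 = (1/5 + 5/8)*2 = (33/40)*2 = 33/20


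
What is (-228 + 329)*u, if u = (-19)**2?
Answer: 36461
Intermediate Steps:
u = 361
(-228 + 329)*u = (-228 + 329)*361 = 101*361 = 36461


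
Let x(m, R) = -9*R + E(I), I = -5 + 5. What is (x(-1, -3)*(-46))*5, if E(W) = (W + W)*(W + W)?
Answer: -6210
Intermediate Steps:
I = 0
E(W) = 4*W**2 (E(W) = (2*W)*(2*W) = 4*W**2)
x(m, R) = -9*R (x(m, R) = -9*R + 4*0**2 = -9*R + 4*0 = -9*R + 0 = -9*R)
(x(-1, -3)*(-46))*5 = (-9*(-3)*(-46))*5 = (27*(-46))*5 = -1242*5 = -6210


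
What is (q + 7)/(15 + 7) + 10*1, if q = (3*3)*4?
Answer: 263/22 ≈ 11.955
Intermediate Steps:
q = 36 (q = 9*4 = 36)
(q + 7)/(15 + 7) + 10*1 = (36 + 7)/(15 + 7) + 10*1 = 43/22 + 10 = 263/22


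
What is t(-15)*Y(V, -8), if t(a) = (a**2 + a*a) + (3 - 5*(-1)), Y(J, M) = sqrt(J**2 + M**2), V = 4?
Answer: 1832*sqrt(5) ≈ 4096.5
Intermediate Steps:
t(a) = 8 + 2*a**2 (t(a) = (a**2 + a**2) + (3 + 5) = 2*a**2 + 8 = 8 + 2*a**2)
t(-15)*Y(V, -8) = (8 + 2*(-15)**2)*sqrt(4**2 + (-8)**2) = (8 + 2*225)*sqrt(16 + 64) = (8 + 450)*sqrt(80) = 458*(4*sqrt(5)) = 1832*sqrt(5)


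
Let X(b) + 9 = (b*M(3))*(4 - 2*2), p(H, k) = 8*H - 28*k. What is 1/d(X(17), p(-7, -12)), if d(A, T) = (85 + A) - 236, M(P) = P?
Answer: -1/160 ≈ -0.0062500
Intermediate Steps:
p(H, k) = -28*k + 8*H
X(b) = -9 (X(b) = -9 + (b*3)*(4 - 2*2) = -9 + (3*b)*(4 - 4) = -9 + (3*b)*0 = -9 + 0 = -9)
d(A, T) = -151 + A
1/d(X(17), p(-7, -12)) = 1/(-151 - 9) = 1/(-160) = -1/160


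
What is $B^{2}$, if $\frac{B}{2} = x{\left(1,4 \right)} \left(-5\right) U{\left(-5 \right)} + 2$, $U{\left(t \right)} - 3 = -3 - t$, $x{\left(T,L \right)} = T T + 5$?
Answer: $87616$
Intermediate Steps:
$x{\left(T,L \right)} = 5 + T^{2}$ ($x{\left(T,L \right)} = T^{2} + 5 = 5 + T^{2}$)
$U{\left(t \right)} = - t$ ($U{\left(t \right)} = 3 - \left(3 + t\right) = - t$)
$B = -296$ ($B = 2 \left(\left(5 + 1^{2}\right) \left(-5\right) \left(\left(-1\right) \left(-5\right)\right) + 2\right) = 2 \left(\left(5 + 1\right) \left(-5\right) 5 + 2\right) = 2 \left(6 \left(-5\right) 5 + 2\right) = 2 \left(\left(-30\right) 5 + 2\right) = 2 \left(-150 + 2\right) = 2 \left(-148\right) = -296$)
$B^{2} = \left(-296\right)^{2} = 87616$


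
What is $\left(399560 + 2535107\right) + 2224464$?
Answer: $5159131$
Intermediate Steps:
$\left(399560 + 2535107\right) + 2224464 = 2934667 + 2224464 = 5159131$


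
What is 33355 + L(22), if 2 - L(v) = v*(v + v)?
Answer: 32389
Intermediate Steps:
L(v) = 2 - 2*v**2 (L(v) = 2 - v*(v + v) = 2 - v*2*v = 2 - 2*v**2)
33355 + L(22) = 33355 + (2 - 2*22**2) = 33355 + (2 - 2*484) = 33355 + (2 - 968) = 33355 - 966 = 32389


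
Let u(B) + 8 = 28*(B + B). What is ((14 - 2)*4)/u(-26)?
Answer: -2/61 ≈ -0.032787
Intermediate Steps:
u(B) = -8 + 56*B (u(B) = -8 + 28*(B + B) = -8 + 28*(2*B) = -8 + 56*B)
((14 - 2)*4)/u(-26) = ((14 - 2)*4)/(-8 + 56*(-26)) = (12*4)/(-8 - 1456) = 48/(-1464) = 48*(-1/1464) = -2/61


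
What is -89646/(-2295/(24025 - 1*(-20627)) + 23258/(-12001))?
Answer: 16012827059064/355352837 ≈ 45062.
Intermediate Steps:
-89646/(-2295/(24025 - 1*(-20627)) + 23258/(-12001)) = -89646/(-2295/(24025 + 20627) + 23258*(-1/12001)) = -89646/(-2295/44652 - 23258/12001) = -89646/(-2295*1/44652 - 23258/12001) = -89646/(-765/14884 - 23258/12001) = -89646/(-355352837/178622884) = -89646*(-178622884/355352837) = 16012827059064/355352837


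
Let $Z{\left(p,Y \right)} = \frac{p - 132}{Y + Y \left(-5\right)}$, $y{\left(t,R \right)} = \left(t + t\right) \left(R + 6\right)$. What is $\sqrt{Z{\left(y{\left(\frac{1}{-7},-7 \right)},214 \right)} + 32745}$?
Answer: $\frac{\sqrt{73480256269}}{1498} \approx 180.96$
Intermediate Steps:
$y{\left(t,R \right)} = 2 t \left(6 + R\right)$
$Z{\left(p,Y \right)} = - \frac{-132 + p}{4 Y}$ ($Z{\left(p,Y \right)} = \frac{-132 + p}{Y - 5 Y} = \frac{-132 + p}{\left(-4\right) Y} = \left(-132 + p\right) \left(- \frac{1}{4 Y}\right) = - \frac{-132 + p}{4 Y}$)
$\sqrt{Z{\left(y{\left(\frac{1}{-7},-7 \right)},214 \right)} + 32745} = \sqrt{\frac{132 - \frac{2 \left(6 - 7\right)}{-7}}{4 \cdot 214} + 32745} = \sqrt{\frac{1}{4} \cdot \frac{1}{214} \left(132 - 2 \left(- \frac{1}{7}\right) \left(-1\right)\right) + 32745} = \sqrt{\frac{1}{4} \cdot \frac{1}{214} \left(132 - \frac{2}{7}\right) + 32745} = \sqrt{\frac{1}{4} \cdot \frac{1}{214} \cdot \frac{922}{7} + 32745} = \sqrt{\frac{461}{2996} + 32745} = \sqrt{\frac{98104481}{2996}} = \frac{\sqrt{73480256269}}{1498}$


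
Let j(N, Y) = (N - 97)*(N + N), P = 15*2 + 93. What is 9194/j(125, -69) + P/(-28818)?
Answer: 22007641/16810500 ≈ 1.3092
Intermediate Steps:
P = 123 (P = 30 + 93 = 123)
j(N, Y) = 2*N*(-97 + N) (j(N, Y) = (-97 + N)*(2*N) = 2*N*(-97 + N))
9194/j(125, -69) + P/(-28818) = 9194/((2*125*(-97 + 125))) + 123/(-28818) = 9194/((2*125*28)) + 123*(-1/28818) = 9194/7000 - 41/9606 = 9194*(1/7000) - 41/9606 = 4597/3500 - 41/9606 = 22007641/16810500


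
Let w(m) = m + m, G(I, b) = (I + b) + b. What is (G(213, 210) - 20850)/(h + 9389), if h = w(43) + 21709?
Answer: -20217/31184 ≈ -0.64831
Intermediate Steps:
G(I, b) = I + 2*b
w(m) = 2*m
h = 21795 (h = 2*43 + 21709 = 86 + 21709 = 21795)
(G(213, 210) - 20850)/(h + 9389) = ((213 + 2*210) - 20850)/(21795 + 9389) = ((213 + 420) - 20850)/31184 = (633 - 20850)*(1/31184) = -20217*1/31184 = -20217/31184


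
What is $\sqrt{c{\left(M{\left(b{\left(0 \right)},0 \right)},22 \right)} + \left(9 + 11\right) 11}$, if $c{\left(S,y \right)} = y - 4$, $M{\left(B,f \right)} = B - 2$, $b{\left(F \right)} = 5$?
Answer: $\sqrt{238} \approx 15.427$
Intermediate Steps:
$M{\left(B,f \right)} = -2 + B$
$c{\left(S,y \right)} = -4 + y$
$\sqrt{c{\left(M{\left(b{\left(0 \right)},0 \right)},22 \right)} + \left(9 + 11\right) 11} = \sqrt{\left(-4 + 22\right) + \left(9 + 11\right) 11} = \sqrt{18 + 20 \cdot 11} = \sqrt{18 + 220} = \sqrt{238}$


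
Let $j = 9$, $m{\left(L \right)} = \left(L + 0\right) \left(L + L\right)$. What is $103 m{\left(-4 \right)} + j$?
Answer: $3305$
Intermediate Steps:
$m{\left(L \right)} = 2 L^{2}$ ($m{\left(L \right)} = L 2 L = 2 L^{2}$)
$103 m{\left(-4 \right)} + j = 103 \cdot 2 \left(-4\right)^{2} + 9 = 103 \cdot 2 \cdot 16 + 9 = 103 \cdot 32 + 9 = 3296 + 9 = 3305$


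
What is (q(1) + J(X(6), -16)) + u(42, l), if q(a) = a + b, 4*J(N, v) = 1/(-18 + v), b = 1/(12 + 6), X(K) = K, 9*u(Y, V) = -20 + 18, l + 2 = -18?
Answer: 337/408 ≈ 0.82598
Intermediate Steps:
l = -20 (l = -2 - 18 = -20)
u(Y, V) = -2/9 (u(Y, V) = (-20 + 18)/9 = (⅑)*(-2) = -2/9)
b = 1/18 ≈ 0.055556
J(N, v) = 1/(4*(-18 + v))
q(a) = 1/18 + a (q(a) = a + 1/18 = 1/18 + a)
(q(1) + J(X(6), -16)) + u(42, l) = ((1/18 + 1) + 1/(4*(-18 - 16))) - 2/9 = (19/18 + (¼)/(-34)) - 2/9 = (19/18 + (¼)*(-1/34)) - 2/9 = (19/18 - 1/136) - 2/9 = 1283/1224 - 2/9 = 337/408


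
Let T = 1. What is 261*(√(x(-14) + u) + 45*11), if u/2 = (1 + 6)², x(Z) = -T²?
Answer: 129195 + 261*√97 ≈ 1.3177e+5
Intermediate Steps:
x(Z) = -1 (x(Z) = -1*1² = -1*1 = -1)
u = 98 (u = 2*(1 + 6)² = 2*7² = 2*49 = 98)
261*(√(x(-14) + u) + 45*11) = 261*(√(-1 + 98) + 45*11) = 261*(√97 + 495) = 261*(495 + √97) = 129195 + 261*√97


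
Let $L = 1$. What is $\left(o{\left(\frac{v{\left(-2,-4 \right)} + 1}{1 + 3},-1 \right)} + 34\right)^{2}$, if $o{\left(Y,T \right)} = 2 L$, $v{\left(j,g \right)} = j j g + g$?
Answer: $1296$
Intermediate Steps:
$v{\left(j,g \right)} = g + g j^{2}$ ($v{\left(j,g \right)} = j^{2} g + g = g j^{2} + g = g + g j^{2}$)
$o{\left(Y,T \right)} = 2$ ($o{\left(Y,T \right)} = 2 \cdot 1 = 2$)
$\left(o{\left(\frac{v{\left(-2,-4 \right)} + 1}{1 + 3},-1 \right)} + 34\right)^{2} = \left(2 + 34\right)^{2} = 36^{2} = 1296$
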